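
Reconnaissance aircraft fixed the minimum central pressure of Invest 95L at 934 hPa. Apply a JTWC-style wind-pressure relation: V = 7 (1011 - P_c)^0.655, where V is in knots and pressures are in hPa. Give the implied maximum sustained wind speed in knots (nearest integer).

ΔP = 1011 − 934 = 77 hPa.
77^0.655 ≈ 17.205.
V ≈ 7 × 17.205 ≈ 120.4 kt.

120 kt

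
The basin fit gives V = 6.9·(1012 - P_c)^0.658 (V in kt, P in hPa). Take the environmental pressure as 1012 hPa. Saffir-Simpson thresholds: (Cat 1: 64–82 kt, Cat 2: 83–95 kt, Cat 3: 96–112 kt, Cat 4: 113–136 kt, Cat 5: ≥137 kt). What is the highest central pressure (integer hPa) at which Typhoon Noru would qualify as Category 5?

918 hPa

Category 5 begins at V = 137 kt.
Required ΔP = (137/6.9)^(1/0.658) = 19.855^1.520 ≈ 93.85 hPa.
P_c ≤ 1012 − 93.85 = 918.15, so the highest integer P_c is 918 hPa.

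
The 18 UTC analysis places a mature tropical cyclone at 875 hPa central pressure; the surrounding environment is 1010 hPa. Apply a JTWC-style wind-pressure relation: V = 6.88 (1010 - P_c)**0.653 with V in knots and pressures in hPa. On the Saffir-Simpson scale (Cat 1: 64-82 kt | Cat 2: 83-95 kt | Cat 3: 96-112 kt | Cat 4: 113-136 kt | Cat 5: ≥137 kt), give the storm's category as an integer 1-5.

ΔP = 1010 − 875 = 135 hPa.
V ≈ 6.88 × 135^0.653 = 6.88 × 24.61 ≈ 169 kt.
169 kt falls in the Category 5 band.

5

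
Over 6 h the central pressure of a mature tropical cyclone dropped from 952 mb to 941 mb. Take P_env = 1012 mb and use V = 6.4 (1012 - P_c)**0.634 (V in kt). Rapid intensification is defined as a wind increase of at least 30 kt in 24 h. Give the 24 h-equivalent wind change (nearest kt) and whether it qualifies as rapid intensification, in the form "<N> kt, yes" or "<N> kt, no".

39 kt, yes

V₁: ΔP = 60, V ≈ 6.4 × 60^0.634 ≈ 85.81 kt.
V₂: ΔP = 71, V ≈ 6.4 × 71^0.634 ≈ 95.47 kt.
ΔV over 6 h = 9.66 kt → 24 h equivalent = 9.66 × 24/6 ≈ 38.64 kt.
39 kt ≥ 30 kt ⇒ rapid intensification.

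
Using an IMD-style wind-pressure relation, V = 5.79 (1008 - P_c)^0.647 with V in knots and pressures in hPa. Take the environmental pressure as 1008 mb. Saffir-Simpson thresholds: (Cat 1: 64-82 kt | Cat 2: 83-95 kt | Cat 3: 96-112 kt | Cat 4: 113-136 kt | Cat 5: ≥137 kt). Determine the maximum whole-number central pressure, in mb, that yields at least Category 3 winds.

931 mb

Category 3 begins at V = 96 kt.
Required ΔP = (96/5.79)^(1/0.647) = 16.580^1.546 ≈ 76.74 mb.
P_c ≤ 1008 − 76.74 = 931.26, so the highest integer P_c is 931 mb.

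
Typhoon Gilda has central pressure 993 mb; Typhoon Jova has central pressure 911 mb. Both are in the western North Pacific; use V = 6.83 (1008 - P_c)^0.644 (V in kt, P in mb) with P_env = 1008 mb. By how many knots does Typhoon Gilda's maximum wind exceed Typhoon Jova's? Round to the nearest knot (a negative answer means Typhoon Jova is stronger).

Typhoon Gilda: ΔP = 15; V ≈ 6.83 × 15^0.644 ≈ 39.07 kt.
Typhoon Jova: ΔP = 97; V ≈ 6.83 × 97^0.644 ≈ 129.99 kt.
Difference ≈ 39.07 − 129.99 = -90.92 → -91 kt.

-91 kt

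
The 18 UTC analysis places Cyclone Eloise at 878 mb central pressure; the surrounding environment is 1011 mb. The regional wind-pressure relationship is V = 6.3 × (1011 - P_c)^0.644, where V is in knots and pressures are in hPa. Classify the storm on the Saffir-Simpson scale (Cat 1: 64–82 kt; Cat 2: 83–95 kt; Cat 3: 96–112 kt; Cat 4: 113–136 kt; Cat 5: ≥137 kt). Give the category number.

5

ΔP = 1011 − 878 = 133 mb.
V ≈ 6.3 × 133^0.644 = 6.3 × 23.32 ≈ 147 kt.
147 kt falls in the Category 5 band.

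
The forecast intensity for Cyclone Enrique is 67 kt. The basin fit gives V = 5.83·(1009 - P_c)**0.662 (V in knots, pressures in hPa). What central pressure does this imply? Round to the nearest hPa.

969 hPa

ΔP = (V / 5.83)^(1/0.662) = (67/5.83)^1.511.
67/5.83 = 11.492; 11.492^1.511 ≈ 39.98 hPa.
P_c = 1009 − 39.98 = 969.02 ≈ 969 hPa.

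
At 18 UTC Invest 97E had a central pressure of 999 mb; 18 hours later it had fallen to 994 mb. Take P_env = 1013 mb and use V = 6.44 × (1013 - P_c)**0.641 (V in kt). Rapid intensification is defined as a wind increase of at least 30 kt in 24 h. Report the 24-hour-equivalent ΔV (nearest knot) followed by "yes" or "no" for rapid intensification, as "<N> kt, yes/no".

V₁: ΔP = 14, V ≈ 6.44 × 14^0.641 ≈ 34.96 kt.
V₂: ΔP = 19, V ≈ 6.44 × 19^0.641 ≈ 42.52 kt.
ΔV over 18 h = 7.56 kt → 24 h equivalent = 7.56 × 24/18 ≈ 10.08 kt.
10 kt < 30 kt ⇒ not rapid intensification.

10 kt, no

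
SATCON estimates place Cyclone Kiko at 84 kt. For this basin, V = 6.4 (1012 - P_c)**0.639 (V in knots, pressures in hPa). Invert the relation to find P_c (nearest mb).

956 mb

ΔP = (V / 6.4)^(1/0.639) = (84/6.4)^1.565.
84/6.4 = 13.125; 13.125^1.565 ≈ 56.20 mb.
P_c = 1012 − 56.20 = 955.80 ≈ 956 mb.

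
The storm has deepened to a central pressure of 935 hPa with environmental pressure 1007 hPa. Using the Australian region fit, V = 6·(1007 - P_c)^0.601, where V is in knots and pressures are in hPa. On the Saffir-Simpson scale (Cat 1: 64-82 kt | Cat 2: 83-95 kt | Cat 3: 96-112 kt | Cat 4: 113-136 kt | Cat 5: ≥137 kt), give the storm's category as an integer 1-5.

ΔP = 1007 − 935 = 72 hPa.
V ≈ 6 × 72^0.601 = 6 × 13.07 ≈ 78 kt.
78 kt falls in the Category 1 band.

1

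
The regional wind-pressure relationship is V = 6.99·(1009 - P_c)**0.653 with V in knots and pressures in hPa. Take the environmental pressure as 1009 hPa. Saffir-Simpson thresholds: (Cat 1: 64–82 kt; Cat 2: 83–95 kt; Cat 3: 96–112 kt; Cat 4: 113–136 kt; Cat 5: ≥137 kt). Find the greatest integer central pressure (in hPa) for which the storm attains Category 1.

979 hPa

Category 1 begins at V = 64 kt.
Required ΔP = (64/6.99)^(1/0.653) = 9.156^1.531 ≈ 29.70 hPa.
P_c ≤ 1009 − 29.70 = 979.30, so the highest integer P_c is 979 hPa.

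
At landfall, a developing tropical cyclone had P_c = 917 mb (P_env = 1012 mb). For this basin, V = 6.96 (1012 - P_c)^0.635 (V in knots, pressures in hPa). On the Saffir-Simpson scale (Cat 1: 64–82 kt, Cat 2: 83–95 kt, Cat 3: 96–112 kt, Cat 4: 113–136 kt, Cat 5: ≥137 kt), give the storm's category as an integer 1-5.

ΔP = 1012 − 917 = 95 mb.
V ≈ 6.96 × 95^0.635 = 6.96 × 18.02 ≈ 125 kt.
125 kt falls in the Category 4 band.

4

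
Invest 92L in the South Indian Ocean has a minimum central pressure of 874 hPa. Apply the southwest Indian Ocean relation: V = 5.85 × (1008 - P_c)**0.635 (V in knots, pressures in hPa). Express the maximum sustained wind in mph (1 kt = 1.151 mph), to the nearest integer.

151 mph

ΔP = 1008 − 874 = 134 hPa.
V ≈ 5.85 × 134^0.635 = 5.85 × 22.424 ≈ 131.180 kt.
131.180 × 1.151 ≈ 150.99 mph → 151 mph.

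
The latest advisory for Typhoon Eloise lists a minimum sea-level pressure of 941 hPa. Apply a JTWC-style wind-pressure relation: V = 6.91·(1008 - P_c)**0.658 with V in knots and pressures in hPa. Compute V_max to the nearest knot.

110 kt

ΔP = 1008 − 941 = 67 hPa.
67^0.658 ≈ 15.906.
V ≈ 6.91 × 15.906 ≈ 109.9 kt.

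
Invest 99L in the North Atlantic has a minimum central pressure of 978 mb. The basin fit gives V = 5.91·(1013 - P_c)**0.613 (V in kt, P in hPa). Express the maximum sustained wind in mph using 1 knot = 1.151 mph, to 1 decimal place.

ΔP = 1013 − 978 = 35 mb.
V ≈ 5.91 × 35^0.613 = 5.91 × 8.841 ≈ 52.252 kt.
52.252 × 1.151 ≈ 60.14 mph → 60.1 mph.

60.1 mph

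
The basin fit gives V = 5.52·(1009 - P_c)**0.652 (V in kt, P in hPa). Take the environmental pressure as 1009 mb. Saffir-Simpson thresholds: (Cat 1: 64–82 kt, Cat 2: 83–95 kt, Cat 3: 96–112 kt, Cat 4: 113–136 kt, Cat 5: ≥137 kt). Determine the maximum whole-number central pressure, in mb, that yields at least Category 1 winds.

Category 1 begins at V = 64 kt.
Required ΔP = (64/5.52)^(1/0.652) = 11.594^1.534 ≈ 42.88 mb.
P_c ≤ 1009 − 42.88 = 966.12, so the highest integer P_c is 966 mb.

966 mb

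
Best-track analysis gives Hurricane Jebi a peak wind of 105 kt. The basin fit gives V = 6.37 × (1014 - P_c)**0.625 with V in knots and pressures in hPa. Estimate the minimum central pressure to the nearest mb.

ΔP = (V / 6.37)^(1/0.625) = (105/6.37)^1.600.
105/6.37 = 16.484; 16.484^1.600 ≈ 88.57 mb.
P_c = 1014 − 88.57 = 925.43 ≈ 925 mb.

925 mb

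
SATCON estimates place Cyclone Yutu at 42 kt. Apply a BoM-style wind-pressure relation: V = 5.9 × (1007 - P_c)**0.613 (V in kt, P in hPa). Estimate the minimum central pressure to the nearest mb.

ΔP = (V / 5.9)^(1/0.613) = (42/5.9)^1.631.
42/5.9 = 7.119; 7.119^1.631 ≈ 24.58 mb.
P_c = 1007 − 24.58 = 982.42 ≈ 982 mb.

982 mb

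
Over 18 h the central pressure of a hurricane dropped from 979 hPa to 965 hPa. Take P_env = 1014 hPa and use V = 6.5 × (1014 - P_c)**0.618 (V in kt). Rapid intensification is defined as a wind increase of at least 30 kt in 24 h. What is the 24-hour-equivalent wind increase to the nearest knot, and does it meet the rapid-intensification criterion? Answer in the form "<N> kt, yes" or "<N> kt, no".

V₁: ΔP = 35, V ≈ 6.5 × 35^0.618 ≈ 58.50 kt.
V₂: ΔP = 49, V ≈ 6.5 × 49^0.618 ≈ 72.02 kt.
ΔV over 18 h = 13.52 kt → 24 h equivalent = 13.52 × 24/18 ≈ 18.03 kt.
18 kt < 30 kt ⇒ not rapid intensification.

18 kt, no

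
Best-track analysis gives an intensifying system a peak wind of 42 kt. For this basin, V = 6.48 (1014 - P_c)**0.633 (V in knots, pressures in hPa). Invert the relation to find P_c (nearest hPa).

ΔP = (V / 6.48)^(1/0.633) = (42/6.48)^1.580.
42/6.48 = 6.481; 6.481^1.580 ≈ 19.15 hPa.
P_c = 1014 − 19.15 = 994.85 ≈ 995 hPa.

995 hPa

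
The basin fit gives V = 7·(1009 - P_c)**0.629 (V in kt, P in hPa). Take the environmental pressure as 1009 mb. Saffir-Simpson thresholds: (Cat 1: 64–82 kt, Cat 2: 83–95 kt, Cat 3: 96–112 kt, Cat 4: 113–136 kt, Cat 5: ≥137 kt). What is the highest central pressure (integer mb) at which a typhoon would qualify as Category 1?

975 mb

Category 1 begins at V = 64 kt.
Required ΔP = (64/7)^(1/0.629) = 9.143^1.590 ≈ 33.73 mb.
P_c ≤ 1009 − 33.73 = 975.27, so the highest integer P_c is 975 mb.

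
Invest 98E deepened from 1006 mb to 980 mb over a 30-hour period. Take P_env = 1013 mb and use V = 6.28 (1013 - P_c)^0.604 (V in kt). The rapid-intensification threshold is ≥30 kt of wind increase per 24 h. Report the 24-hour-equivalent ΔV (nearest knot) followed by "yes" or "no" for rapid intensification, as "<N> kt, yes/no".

V₁: ΔP = 7, V ≈ 6.28 × 7^0.604 ≈ 20.34 kt.
V₂: ΔP = 33, V ≈ 6.28 × 33^0.604 ≈ 51.90 kt.
ΔV over 30 h = 31.56 kt → 24 h equivalent = 31.56 × 24/30 ≈ 25.25 kt.
25 kt < 30 kt ⇒ not rapid intensification.

25 kt, no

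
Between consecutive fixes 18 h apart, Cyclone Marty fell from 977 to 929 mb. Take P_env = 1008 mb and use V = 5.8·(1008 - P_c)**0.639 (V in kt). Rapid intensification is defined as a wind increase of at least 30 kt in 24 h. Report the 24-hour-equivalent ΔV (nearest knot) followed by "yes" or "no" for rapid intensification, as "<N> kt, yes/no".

V₁: ΔP = 31, V ≈ 5.8 × 31^0.639 ≈ 52.05 kt.
V₂: ΔP = 79, V ≈ 5.8 × 79^0.639 ≈ 94.63 kt.
ΔV over 18 h = 42.58 kt → 24 h equivalent = 42.58 × 24/18 ≈ 56.77 kt.
57 kt ≥ 30 kt ⇒ rapid intensification.

57 kt, yes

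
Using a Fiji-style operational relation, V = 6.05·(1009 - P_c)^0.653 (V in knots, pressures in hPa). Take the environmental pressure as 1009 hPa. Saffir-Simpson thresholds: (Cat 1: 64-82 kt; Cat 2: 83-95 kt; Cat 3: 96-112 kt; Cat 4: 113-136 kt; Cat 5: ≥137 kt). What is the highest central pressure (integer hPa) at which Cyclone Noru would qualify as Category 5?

Category 5 begins at V = 137 kt.
Required ΔP = (137/6.05)^(1/0.653) = 22.645^1.531 ≈ 118.85 hPa.
P_c ≤ 1009 − 118.85 = 890.15, so the highest integer P_c is 890 hPa.

890 hPa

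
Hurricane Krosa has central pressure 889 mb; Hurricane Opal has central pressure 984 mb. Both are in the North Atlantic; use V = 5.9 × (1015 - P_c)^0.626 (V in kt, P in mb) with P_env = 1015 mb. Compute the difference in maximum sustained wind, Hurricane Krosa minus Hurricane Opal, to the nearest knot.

71 kt

Hurricane Krosa: ΔP = 126; V ≈ 5.9 × 126^0.626 ≈ 121.81 kt.
Hurricane Opal: ΔP = 31; V ≈ 5.9 × 31^0.626 ≈ 50.63 kt.
Difference ≈ 121.81 − 50.63 = 71.18 → 71 kt.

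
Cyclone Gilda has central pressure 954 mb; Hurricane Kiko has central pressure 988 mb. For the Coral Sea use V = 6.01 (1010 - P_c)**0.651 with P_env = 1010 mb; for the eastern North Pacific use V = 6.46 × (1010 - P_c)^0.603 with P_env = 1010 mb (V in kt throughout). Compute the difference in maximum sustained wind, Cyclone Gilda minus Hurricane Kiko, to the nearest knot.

Cyclone Gilda: ΔP = 56; V ≈ 6.01 × 56^0.651 ≈ 82.59 kt.
Hurricane Kiko: ΔP = 22; V ≈ 6.46 × 22^0.603 ≈ 41.66 kt.
Difference ≈ 82.59 − 41.66 = 40.93 → 41 kt.

41 kt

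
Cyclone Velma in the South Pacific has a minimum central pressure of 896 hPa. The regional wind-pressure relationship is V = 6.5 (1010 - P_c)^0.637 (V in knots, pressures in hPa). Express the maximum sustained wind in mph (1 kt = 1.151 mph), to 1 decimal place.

152.8 mph

ΔP = 1010 − 896 = 114 hPa.
V ≈ 6.5 × 114^0.637 = 6.5 × 20.429 ≈ 132.789 kt.
132.789 × 1.151 ≈ 152.84 mph → 152.8 mph.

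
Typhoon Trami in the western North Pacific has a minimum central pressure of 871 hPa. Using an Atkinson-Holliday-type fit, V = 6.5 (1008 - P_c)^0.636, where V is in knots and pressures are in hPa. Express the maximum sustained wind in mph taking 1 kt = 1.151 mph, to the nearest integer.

ΔP = 1008 − 871 = 137 hPa.
V ≈ 6.5 × 137^0.636 = 6.5 × 22.854 ≈ 148.548 kt.
148.548 × 1.151 ≈ 170.98 mph → 171 mph.

171 mph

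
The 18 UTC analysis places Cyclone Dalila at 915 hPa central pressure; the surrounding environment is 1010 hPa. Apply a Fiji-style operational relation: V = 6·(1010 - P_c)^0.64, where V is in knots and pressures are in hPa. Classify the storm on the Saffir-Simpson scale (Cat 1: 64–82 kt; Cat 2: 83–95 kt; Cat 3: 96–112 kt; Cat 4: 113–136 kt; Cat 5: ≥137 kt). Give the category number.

ΔP = 1010 − 915 = 95 hPa.
V ≈ 6 × 95^0.64 = 6 × 18.44 ≈ 111 kt.
111 kt falls in the Category 3 band.

3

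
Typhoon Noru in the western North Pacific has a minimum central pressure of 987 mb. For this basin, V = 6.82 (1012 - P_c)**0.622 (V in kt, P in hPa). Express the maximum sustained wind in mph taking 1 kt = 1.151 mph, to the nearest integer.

ΔP = 1012 − 987 = 25 mb.
V ≈ 6.82 × 25^0.622 = 6.82 × 7.405 ≈ 50.501 kt.
50.501 × 1.151 ≈ 58.13 mph → 58 mph.

58 mph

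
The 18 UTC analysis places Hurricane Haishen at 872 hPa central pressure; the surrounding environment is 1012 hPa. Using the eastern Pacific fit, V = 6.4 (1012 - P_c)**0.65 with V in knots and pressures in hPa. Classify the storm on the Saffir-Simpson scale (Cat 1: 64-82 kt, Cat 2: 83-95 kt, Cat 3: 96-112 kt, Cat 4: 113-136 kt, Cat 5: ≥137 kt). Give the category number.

5

ΔP = 1012 − 872 = 140 hPa.
V ≈ 6.4 × 140^0.65 = 6.4 × 24.83 ≈ 159 kt.
159 kt falls in the Category 5 band.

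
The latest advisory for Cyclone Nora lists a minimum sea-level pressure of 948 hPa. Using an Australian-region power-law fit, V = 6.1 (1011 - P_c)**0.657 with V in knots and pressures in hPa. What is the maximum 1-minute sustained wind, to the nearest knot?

ΔP = 1011 − 948 = 63 hPa.
63^0.657 ≈ 15.211.
V ≈ 6.1 × 15.211 ≈ 92.8 kt.

93 kt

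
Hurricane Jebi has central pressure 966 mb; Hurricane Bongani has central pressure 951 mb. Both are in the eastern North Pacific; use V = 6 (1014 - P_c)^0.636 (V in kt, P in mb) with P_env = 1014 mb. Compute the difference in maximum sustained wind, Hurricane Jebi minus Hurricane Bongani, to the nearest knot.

Hurricane Jebi: ΔP = 48; V ≈ 6 × 48^0.636 ≈ 70.38 kt.
Hurricane Bongani: ΔP = 63; V ≈ 6 × 63^0.636 ≈ 83.66 kt.
Difference ≈ 70.38 − 83.66 = -13.28 → -13 kt.

-13 kt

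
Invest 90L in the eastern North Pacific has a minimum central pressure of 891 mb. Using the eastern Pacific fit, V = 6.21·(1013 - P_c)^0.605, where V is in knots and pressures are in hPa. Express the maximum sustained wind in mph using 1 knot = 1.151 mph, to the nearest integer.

ΔP = 1013 − 891 = 122 mb.
V ≈ 6.21 × 122^0.605 = 6.21 × 18.291 ≈ 113.590 kt.
113.590 × 1.151 ≈ 130.74 mph → 131 mph.

131 mph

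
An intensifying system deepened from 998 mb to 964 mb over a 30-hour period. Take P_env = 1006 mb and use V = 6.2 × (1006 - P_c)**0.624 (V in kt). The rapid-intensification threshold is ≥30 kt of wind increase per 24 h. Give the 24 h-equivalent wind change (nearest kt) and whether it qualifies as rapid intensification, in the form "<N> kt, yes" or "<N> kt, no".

33 kt, yes

V₁: ΔP = 8, V ≈ 6.2 × 8^0.624 ≈ 22.69 kt.
V₂: ΔP = 42, V ≈ 6.2 × 42^0.624 ≈ 63.87 kt.
ΔV over 30 h = 41.18 kt → 24 h equivalent = 41.18 × 24/30 ≈ 32.94 kt.
33 kt ≥ 30 kt ⇒ rapid intensification.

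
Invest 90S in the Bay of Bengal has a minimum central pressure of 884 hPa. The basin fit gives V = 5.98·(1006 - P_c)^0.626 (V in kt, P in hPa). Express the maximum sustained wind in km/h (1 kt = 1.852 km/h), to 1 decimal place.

224.1 km/h

ΔP = 1006 − 884 = 122 hPa.
V ≈ 5.98 × 122^0.626 = 5.98 × 20.233 ≈ 120.994 kt.
120.994 × 1.852 ≈ 224.08 km/h → 224.1 km/h.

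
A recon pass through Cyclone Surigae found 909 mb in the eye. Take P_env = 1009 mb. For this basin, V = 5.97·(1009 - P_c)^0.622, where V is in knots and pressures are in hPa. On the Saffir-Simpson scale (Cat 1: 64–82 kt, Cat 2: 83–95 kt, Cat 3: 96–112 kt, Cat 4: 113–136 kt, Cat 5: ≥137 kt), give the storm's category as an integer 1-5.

3

ΔP = 1009 − 909 = 100 mb.
V ≈ 5.97 × 100^0.622 = 5.97 × 17.54 ≈ 105 kt.
105 kt falls in the Category 3 band.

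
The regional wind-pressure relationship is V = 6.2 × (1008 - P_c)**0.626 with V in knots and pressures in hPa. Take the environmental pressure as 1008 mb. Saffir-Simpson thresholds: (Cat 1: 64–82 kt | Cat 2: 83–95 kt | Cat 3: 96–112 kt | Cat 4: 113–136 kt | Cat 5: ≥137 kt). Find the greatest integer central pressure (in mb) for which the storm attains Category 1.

966 mb

Category 1 begins at V = 64 kt.
Required ΔP = (64/6.2)^(1/0.626) = 10.323^1.597 ≈ 41.64 mb.
P_c ≤ 1008 − 41.64 = 966.36, so the highest integer P_c is 966 mb.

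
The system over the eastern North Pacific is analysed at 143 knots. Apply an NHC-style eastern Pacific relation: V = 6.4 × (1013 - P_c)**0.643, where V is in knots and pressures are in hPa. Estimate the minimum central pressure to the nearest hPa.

888 hPa

ΔP = (V / 6.4)^(1/0.643) = (143/6.4)^1.555.
143/6.4 = 22.344; 22.344^1.555 ≈ 125.38 hPa.
P_c = 1013 − 125.38 = 887.62 ≈ 888 hPa.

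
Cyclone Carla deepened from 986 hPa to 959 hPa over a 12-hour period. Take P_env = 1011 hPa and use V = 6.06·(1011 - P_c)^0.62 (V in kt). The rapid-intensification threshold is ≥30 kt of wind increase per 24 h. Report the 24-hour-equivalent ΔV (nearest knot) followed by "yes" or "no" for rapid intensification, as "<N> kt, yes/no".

51 kt, yes

V₁: ΔP = 25, V ≈ 6.06 × 25^0.62 ≈ 44.59 kt.
V₂: ΔP = 52, V ≈ 6.06 × 52^0.62 ≈ 70.21 kt.
ΔV over 12 h = 25.62 kt → 24 h equivalent = 25.62 × 24/12 ≈ 51.24 kt.
51 kt ≥ 30 kt ⇒ rapid intensification.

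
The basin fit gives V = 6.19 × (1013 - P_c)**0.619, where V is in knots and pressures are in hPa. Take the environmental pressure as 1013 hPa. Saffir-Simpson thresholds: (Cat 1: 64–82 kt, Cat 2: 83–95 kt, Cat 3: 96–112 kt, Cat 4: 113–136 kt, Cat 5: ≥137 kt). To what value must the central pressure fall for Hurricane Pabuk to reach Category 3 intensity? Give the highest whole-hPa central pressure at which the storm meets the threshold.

929 hPa

Category 3 begins at V = 96 kt.
Required ΔP = (96/6.19)^(1/0.619) = 15.509^1.616 ≈ 83.83 hPa.
P_c ≤ 1013 − 83.83 = 929.17, so the highest integer P_c is 929 hPa.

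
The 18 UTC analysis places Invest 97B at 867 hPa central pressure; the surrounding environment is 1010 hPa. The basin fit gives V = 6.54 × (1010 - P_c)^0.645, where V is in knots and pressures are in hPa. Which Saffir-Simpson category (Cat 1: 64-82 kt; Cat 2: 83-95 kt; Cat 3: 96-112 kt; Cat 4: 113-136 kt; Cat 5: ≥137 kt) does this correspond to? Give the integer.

5

ΔP = 1010 − 867 = 143 hPa.
V ≈ 6.54 × 143^0.645 = 6.54 × 24.56 ≈ 161 kt.
161 kt falls in the Category 5 band.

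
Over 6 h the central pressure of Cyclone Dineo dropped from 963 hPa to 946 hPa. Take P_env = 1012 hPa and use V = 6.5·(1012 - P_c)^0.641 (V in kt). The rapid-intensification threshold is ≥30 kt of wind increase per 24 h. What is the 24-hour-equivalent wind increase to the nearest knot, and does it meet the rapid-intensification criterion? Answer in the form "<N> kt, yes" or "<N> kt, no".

66 kt, yes

V₁: ΔP = 49, V ≈ 6.5 × 49^0.641 ≈ 78.76 kt.
V₂: ΔP = 66, V ≈ 6.5 × 66^0.641 ≈ 95.33 kt.
ΔV over 6 h = 16.57 kt → 24 h equivalent = 16.57 × 24/6 ≈ 66.28 kt.
66 kt ≥ 30 kt ⇒ rapid intensification.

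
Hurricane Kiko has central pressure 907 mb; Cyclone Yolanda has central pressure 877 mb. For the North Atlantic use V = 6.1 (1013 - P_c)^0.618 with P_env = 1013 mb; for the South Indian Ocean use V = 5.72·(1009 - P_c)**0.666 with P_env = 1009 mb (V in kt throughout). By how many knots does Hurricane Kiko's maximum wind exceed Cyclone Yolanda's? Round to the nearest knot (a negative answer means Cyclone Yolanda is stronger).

Hurricane Kiko: ΔP = 106; V ≈ 6.1 × 106^0.618 ≈ 108.89 kt.
Cyclone Yolanda: ΔP = 132; V ≈ 5.72 × 132^0.666 ≈ 147.81 kt.
Difference ≈ 108.89 − 147.81 = -38.92 → -39 kt.

-39 kt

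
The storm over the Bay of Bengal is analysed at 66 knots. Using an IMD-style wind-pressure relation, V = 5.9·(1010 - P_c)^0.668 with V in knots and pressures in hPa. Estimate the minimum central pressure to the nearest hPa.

973 hPa

ΔP = (V / 5.9)^(1/0.668) = (66/5.9)^1.497.
66/5.9 = 11.186; 11.186^1.497 ≈ 37.14 hPa.
P_c = 1010 − 37.14 = 972.86 ≈ 973 hPa.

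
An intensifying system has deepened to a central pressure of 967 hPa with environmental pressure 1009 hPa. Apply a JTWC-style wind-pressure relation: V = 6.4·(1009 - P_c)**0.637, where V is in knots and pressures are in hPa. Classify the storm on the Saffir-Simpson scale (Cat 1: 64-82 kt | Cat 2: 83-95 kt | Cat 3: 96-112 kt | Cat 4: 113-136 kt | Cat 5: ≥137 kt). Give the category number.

1

ΔP = 1009 − 967 = 42 hPa.
V ≈ 6.4 × 42^0.637 = 6.4 × 10.81 ≈ 69 kt.
69 kt falls in the Category 1 band.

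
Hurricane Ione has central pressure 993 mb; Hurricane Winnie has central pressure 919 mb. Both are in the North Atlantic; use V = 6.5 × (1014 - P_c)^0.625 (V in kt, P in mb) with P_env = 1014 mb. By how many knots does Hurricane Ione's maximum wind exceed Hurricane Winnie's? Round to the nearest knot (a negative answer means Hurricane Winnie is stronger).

Hurricane Ione: ΔP = 21; V ≈ 6.5 × 21^0.625 ≈ 43.58 kt.
Hurricane Winnie: ΔP = 95; V ≈ 6.5 × 95^0.625 ≈ 111.94 kt.
Difference ≈ 43.58 − 111.94 = -68.36 → -68 kt.

-68 kt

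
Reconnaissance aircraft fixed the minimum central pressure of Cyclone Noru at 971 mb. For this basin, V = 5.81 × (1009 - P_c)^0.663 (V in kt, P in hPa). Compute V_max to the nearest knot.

ΔP = 1009 − 971 = 38 mb.
38^0.663 ≈ 11.153.
V ≈ 5.81 × 11.153 ≈ 64.8 kt.

65 kt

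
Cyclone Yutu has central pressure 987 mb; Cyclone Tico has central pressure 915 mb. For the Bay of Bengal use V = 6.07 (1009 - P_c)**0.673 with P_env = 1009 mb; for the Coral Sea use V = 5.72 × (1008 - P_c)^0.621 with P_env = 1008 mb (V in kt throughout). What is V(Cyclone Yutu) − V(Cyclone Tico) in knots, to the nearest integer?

-47 kt

Cyclone Yutu: ΔP = 22; V ≈ 6.07 × 22^0.673 ≈ 48.60 kt.
Cyclone Tico: ΔP = 93; V ≈ 5.72 × 93^0.621 ≈ 95.46 kt.
Difference ≈ 48.60 − 95.46 = -46.86 → -47 kt.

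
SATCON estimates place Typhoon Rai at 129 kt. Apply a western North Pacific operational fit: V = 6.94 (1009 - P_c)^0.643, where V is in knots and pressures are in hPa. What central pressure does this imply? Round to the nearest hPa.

915 hPa

ΔP = (V / 6.94)^(1/0.643) = (129/6.94)^1.555.
129/6.94 = 18.588; 18.588^1.555 ≈ 94.17 hPa.
P_c = 1009 − 94.17 = 914.83 ≈ 915 hPa.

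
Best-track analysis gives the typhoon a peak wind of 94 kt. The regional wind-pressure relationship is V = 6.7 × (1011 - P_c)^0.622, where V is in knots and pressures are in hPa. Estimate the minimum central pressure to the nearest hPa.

ΔP = (V / 6.7)^(1/0.622) = (94/6.7)^1.608.
94/6.7 = 14.030; 14.030^1.608 ≈ 69.85 hPa.
P_c = 1011 − 69.85 = 941.15 ≈ 941 hPa.

941 hPa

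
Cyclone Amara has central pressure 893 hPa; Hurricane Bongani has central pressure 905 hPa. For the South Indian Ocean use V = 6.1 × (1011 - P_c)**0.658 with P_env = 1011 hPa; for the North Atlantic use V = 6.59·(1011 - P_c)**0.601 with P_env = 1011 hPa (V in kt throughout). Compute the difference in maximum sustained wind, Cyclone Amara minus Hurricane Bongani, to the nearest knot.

Cyclone Amara: ΔP = 118; V ≈ 6.1 × 118^0.658 ≈ 140.81 kt.
Hurricane Bongani: ΔP = 106; V ≈ 6.59 × 106^0.601 ≈ 108.67 kt.
Difference ≈ 140.81 − 108.67 = 32.14 → 32 kt.

32 kt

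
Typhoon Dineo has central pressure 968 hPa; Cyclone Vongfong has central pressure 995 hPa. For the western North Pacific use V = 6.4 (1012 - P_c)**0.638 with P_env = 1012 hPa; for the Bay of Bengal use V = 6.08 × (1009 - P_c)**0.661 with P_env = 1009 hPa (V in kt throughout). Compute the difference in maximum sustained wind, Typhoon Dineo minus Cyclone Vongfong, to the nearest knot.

Typhoon Dineo: ΔP = 44; V ≈ 6.4 × 44^0.638 ≈ 71.57 kt.
Cyclone Vongfong: ΔP = 14; V ≈ 6.08 × 14^0.661 ≈ 34.79 kt.
Difference ≈ 71.57 − 34.79 = 36.78 → 37 kt.

37 kt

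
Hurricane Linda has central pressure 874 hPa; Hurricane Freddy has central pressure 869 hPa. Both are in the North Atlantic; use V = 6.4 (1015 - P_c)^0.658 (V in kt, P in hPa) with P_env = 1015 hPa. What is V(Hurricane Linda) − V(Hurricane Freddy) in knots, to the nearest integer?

Hurricane Linda: ΔP = 141; V ≈ 6.4 × 141^0.658 ≈ 166.10 kt.
Hurricane Freddy: ΔP = 146; V ≈ 6.4 × 146^0.658 ≈ 169.95 kt.
Difference ≈ 166.10 − 169.95 = -3.85 → -4 kt.

-4 kt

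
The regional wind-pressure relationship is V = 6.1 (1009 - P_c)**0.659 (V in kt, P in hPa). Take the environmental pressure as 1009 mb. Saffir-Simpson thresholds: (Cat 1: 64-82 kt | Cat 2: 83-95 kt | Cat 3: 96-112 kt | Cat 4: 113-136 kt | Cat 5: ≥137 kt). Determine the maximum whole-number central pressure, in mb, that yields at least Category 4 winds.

925 mb

Category 4 begins at V = 113 kt.
Required ΔP = (113/6.1)^(1/0.659) = 18.525^1.517 ≈ 83.90 mb.
P_c ≤ 1009 − 83.90 = 925.10, so the highest integer P_c is 925 mb.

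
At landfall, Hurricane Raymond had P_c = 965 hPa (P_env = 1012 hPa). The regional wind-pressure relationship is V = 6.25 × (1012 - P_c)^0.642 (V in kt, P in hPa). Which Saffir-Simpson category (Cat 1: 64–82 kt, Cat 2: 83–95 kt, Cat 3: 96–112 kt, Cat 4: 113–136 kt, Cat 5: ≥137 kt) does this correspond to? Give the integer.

1

ΔP = 1012 − 965 = 47 hPa.
V ≈ 6.25 × 47^0.642 = 6.25 × 11.84 ≈ 74 kt.
74 kt falls in the Category 1 band.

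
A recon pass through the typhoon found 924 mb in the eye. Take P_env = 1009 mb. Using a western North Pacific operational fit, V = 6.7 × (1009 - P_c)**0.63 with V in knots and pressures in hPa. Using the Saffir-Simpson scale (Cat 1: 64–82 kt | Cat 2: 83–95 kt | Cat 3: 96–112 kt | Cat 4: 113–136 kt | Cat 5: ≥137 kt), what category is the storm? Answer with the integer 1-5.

3

ΔP = 1009 − 924 = 85 mb.
V ≈ 6.7 × 85^0.63 = 6.7 × 16.43 ≈ 110 kt.
110 kt falls in the Category 3 band.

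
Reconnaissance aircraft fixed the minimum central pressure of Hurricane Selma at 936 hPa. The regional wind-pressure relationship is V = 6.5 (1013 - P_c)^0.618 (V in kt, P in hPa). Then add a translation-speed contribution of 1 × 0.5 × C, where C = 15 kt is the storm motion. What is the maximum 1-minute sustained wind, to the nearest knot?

ΔP = 1013 − 936 = 77 hPa.
77^0.618 ≈ 14.650.
V ≈ 6.5 × 14.650 ≈ 95.2 kt.
Translation term: 1 × 0.5 × 15 = 7.5 kt.
Corrected V ≈ 102.7 kt → 103 kt.

103 kt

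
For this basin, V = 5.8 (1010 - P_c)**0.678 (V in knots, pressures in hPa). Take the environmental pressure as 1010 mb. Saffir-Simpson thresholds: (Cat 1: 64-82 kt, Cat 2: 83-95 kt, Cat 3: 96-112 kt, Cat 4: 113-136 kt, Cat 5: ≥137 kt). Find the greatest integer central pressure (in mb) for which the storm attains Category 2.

959 mb

Category 2 begins at V = 83 kt.
Required ΔP = (83/5.8)^(1/0.678) = 14.310^1.475 ≈ 50.64 mb.
P_c ≤ 1010 − 50.64 = 959.36, so the highest integer P_c is 959 mb.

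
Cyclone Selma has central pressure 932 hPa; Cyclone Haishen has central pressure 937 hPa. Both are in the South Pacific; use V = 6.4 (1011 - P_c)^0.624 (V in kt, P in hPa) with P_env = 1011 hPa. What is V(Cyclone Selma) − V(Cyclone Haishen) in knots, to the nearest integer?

Cyclone Selma: ΔP = 79; V ≈ 6.4 × 79^0.624 ≈ 97.79 kt.
Cyclone Haishen: ΔP = 74; V ≈ 6.4 × 74^0.624 ≈ 93.88 kt.
Difference ≈ 97.79 − 93.88 = 3.91 → 4 kt.

4 kt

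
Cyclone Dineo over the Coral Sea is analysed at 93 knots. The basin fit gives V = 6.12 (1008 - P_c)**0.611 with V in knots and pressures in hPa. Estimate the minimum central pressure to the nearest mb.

ΔP = (V / 6.12)^(1/0.611) = (93/6.12)^1.637.
93/6.12 = 15.196; 15.196^1.637 ≈ 85.92 mb.
P_c = 1008 − 85.92 = 922.08 ≈ 922 mb.

922 mb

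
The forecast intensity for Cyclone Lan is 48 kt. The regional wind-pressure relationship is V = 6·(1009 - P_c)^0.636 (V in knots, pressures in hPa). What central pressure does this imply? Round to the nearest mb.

ΔP = (V / 6)^(1/0.636) = (48/6)^1.572.
48/6 = 8.000; 8.000^1.572 ≈ 26.30 mb.
P_c = 1009 − 26.30 = 982.70 ≈ 983 mb.

983 mb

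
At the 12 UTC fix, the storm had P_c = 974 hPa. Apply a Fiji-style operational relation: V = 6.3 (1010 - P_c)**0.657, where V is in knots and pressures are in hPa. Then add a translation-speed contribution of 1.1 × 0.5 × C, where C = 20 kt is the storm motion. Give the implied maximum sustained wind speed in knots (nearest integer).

77 kt

ΔP = 1010 − 974 = 36 hPa.
36^0.657 ≈ 10.532.
V ≈ 6.3 × 10.532 ≈ 66.3 kt.
Translation term: 1.1 × 0.5 × 20 = 11 kt.
Corrected V ≈ 77.3 kt → 77 kt.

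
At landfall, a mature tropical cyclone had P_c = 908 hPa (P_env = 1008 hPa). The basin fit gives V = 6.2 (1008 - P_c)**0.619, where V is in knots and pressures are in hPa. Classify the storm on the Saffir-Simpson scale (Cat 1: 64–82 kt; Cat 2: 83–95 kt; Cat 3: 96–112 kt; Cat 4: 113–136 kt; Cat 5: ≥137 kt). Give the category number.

3

ΔP = 1008 − 908 = 100 hPa.
V ≈ 6.2 × 100^0.619 = 6.2 × 17.30 ≈ 107 kt.
107 kt falls in the Category 3 band.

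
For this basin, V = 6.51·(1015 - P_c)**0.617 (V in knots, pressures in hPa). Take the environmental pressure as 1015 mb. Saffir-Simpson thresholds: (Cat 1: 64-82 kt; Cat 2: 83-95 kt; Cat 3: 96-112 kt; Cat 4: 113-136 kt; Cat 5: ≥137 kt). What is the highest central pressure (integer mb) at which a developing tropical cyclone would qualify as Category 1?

974 mb

Category 1 begins at V = 64 kt.
Required ΔP = (64/6.51)^(1/0.617) = 9.831^1.621 ≈ 40.62 mb.
P_c ≤ 1015 − 40.62 = 974.38, so the highest integer P_c is 974 mb.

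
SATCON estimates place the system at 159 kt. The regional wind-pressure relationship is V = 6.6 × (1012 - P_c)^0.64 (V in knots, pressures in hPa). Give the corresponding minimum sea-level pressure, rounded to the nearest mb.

868 mb

ΔP = (V / 6.6)^(1/0.64) = (159/6.6)^1.562.
159/6.6 = 24.091; 24.091^1.562 ≈ 144.26 mb.
P_c = 1012 − 144.26 = 867.74 ≈ 868 mb.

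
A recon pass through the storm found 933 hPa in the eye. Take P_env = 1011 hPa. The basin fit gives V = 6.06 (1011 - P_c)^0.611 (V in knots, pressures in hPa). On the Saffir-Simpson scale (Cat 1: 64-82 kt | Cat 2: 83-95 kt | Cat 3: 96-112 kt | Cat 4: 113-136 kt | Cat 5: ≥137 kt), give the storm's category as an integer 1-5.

ΔP = 1011 − 933 = 78 hPa.
V ≈ 6.06 × 78^0.611 = 6.06 × 14.32 ≈ 87 kt.
87 kt falls in the Category 2 band.

2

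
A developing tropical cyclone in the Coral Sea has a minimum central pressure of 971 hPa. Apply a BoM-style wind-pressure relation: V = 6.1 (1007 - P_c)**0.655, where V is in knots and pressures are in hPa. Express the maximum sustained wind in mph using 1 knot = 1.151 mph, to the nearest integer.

73 mph

ΔP = 1007 − 971 = 36 hPa.
V ≈ 6.1 × 36^0.655 = 6.1 × 10.456 ≈ 63.783 kt.
63.783 × 1.151 ≈ 73.41 mph → 73 mph.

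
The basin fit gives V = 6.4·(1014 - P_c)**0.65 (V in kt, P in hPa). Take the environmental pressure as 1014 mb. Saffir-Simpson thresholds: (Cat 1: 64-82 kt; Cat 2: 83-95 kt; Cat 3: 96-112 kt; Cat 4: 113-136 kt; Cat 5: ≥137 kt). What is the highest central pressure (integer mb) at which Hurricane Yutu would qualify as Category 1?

979 mb

Category 1 begins at V = 64 kt.
Required ΔP = (64/6.4)^(1/0.65) = 10.000^1.538 ≈ 34.55 mb.
P_c ≤ 1014 − 34.55 = 979.45, so the highest integer P_c is 979 mb.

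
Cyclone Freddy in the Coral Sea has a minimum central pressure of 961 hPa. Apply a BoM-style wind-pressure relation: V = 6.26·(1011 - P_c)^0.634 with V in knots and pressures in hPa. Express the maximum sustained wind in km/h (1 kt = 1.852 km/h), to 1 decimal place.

ΔP = 1011 − 961 = 50 hPa.
V ≈ 6.26 × 50^0.634 = 6.26 × 11.944 ≈ 74.769 kt.
74.769 × 1.852 ≈ 138.47 km/h → 138.5 km/h.

138.5 km/h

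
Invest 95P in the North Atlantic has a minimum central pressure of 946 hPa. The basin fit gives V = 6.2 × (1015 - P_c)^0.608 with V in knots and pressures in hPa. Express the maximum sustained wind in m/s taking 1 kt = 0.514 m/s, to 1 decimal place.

41.8 m/s

ΔP = 1015 − 946 = 69 hPa.
V ≈ 6.2 × 69^0.608 = 6.2 × 13.123 ≈ 81.360 kt.
81.360 × 0.514 ≈ 41.82 m/s → 41.8 m/s.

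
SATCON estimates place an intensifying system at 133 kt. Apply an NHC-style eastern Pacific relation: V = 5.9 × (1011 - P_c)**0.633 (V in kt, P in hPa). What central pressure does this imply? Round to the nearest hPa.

ΔP = (V / 5.9)^(1/0.633) = (133/5.9)^1.580.
133/5.9 = 22.542; 22.542^1.580 ≈ 137.23 hPa.
P_c = 1011 − 137.23 = 873.77 ≈ 874 hPa.

874 hPa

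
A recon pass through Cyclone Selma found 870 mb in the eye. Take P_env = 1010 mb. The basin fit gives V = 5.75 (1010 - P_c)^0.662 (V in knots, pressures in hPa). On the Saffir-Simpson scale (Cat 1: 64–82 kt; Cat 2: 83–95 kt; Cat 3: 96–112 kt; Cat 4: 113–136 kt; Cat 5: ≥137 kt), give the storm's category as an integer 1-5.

5

ΔP = 1010 − 870 = 140 mb.
V ≈ 5.75 × 140^0.662 = 5.75 × 26.35 ≈ 151 kt.
151 kt falls in the Category 5 band.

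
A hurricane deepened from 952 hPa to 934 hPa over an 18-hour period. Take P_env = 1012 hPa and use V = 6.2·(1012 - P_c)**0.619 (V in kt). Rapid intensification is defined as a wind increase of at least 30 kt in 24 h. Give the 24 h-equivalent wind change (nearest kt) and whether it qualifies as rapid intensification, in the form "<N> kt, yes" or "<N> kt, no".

18 kt, no

V₁: ΔP = 60, V ≈ 6.2 × 60^0.619 ≈ 78.17 kt.
V₂: ΔP = 78, V ≈ 6.2 × 78^0.619 ≈ 91.96 kt.
ΔV over 18 h = 13.79 kt → 24 h equivalent = 13.79 × 24/18 ≈ 18.39 kt.
18 kt < 30 kt ⇒ not rapid intensification.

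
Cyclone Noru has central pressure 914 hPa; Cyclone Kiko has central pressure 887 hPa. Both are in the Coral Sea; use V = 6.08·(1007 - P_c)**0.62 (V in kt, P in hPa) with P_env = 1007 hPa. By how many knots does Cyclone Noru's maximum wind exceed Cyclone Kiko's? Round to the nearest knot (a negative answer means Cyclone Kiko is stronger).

-17 kt

Cyclone Noru: ΔP = 93; V ≈ 6.08 × 93^0.62 ≈ 101.01 kt.
Cyclone Kiko: ΔP = 120; V ≈ 6.08 × 120^0.62 ≈ 118.30 kt.
Difference ≈ 101.01 − 118.30 = -17.29 → -17 kt.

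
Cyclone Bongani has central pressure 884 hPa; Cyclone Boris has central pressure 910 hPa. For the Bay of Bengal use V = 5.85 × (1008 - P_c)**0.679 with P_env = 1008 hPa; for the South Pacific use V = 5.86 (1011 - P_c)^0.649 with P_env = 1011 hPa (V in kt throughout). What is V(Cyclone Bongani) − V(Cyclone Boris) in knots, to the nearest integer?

37 kt

Cyclone Bongani: ΔP = 124; V ≈ 5.85 × 124^0.679 ≈ 154.38 kt.
Cyclone Boris: ΔP = 101; V ≈ 5.86 × 101^0.649 ≈ 117.14 kt.
Difference ≈ 154.38 − 117.14 = 37.24 → 37 kt.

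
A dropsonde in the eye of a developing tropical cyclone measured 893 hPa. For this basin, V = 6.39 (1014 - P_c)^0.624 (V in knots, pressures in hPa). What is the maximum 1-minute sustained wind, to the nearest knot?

127 kt

ΔP = 1014 − 893 = 121 hPa.
121^0.624 ≈ 19.937.
V ≈ 6.39 × 19.937 ≈ 127.4 kt.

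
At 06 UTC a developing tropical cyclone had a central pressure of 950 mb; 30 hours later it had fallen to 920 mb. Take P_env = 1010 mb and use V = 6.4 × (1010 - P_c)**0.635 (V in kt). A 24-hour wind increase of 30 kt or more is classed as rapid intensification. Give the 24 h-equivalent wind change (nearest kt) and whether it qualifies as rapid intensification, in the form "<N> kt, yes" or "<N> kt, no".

20 kt, no

V₁: ΔP = 60, V ≈ 6.4 × 60^0.635 ≈ 86.16 kt.
V₂: ΔP = 90, V ≈ 6.4 × 90^0.635 ≈ 111.46 kt.
ΔV over 30 h = 25.30 kt → 24 h equivalent = 25.30 × 24/30 ≈ 20.24 kt.
20 kt < 30 kt ⇒ not rapid intensification.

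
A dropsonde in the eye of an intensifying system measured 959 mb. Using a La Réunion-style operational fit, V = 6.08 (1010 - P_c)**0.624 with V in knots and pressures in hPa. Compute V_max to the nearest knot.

71 kt

ΔP = 1010 − 959 = 51 mb.
51^0.624 ≈ 11.629.
V ≈ 6.08 × 11.629 ≈ 70.7 kt.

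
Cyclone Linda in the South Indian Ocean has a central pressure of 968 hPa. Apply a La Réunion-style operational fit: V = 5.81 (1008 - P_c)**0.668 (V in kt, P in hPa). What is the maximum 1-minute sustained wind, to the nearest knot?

ΔP = 1008 − 968 = 40 hPa.
40^0.668 ≈ 11.754.
V ≈ 5.81 × 11.754 ≈ 68.3 kt.

68 kt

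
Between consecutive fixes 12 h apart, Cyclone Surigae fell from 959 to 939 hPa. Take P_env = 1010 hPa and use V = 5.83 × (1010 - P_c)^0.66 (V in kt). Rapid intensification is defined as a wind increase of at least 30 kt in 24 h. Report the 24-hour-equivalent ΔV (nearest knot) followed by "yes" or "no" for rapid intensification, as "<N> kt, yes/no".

V₁: ΔP = 51, V ≈ 5.83 × 51^0.66 ≈ 78.10 kt.
V₂: ΔP = 71, V ≈ 5.83 × 71^0.66 ≈ 97.16 kt.
ΔV over 12 h = 19.06 kt → 24 h equivalent = 19.06 × 24/12 ≈ 38.12 kt.
38 kt ≥ 30 kt ⇒ rapid intensification.

38 kt, yes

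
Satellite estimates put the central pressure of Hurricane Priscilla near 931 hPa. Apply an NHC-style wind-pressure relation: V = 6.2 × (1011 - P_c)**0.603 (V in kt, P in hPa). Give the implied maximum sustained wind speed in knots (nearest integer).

87 kt

ΔP = 1011 − 931 = 80 hPa.
80^0.603 ≈ 14.046.
V ≈ 6.2 × 14.046 ≈ 87.1 kt.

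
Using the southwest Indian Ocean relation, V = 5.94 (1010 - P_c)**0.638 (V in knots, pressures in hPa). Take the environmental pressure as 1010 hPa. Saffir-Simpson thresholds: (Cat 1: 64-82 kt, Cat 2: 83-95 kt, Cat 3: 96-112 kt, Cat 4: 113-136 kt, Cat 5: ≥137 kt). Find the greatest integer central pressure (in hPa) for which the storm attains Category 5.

Category 5 begins at V = 137 kt.
Required ΔP = (137/5.94)^(1/0.638) = 23.064^1.567 ≈ 136.85 hPa.
P_c ≤ 1010 − 136.85 = 873.15, so the highest integer P_c is 873 hPa.

873 hPa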